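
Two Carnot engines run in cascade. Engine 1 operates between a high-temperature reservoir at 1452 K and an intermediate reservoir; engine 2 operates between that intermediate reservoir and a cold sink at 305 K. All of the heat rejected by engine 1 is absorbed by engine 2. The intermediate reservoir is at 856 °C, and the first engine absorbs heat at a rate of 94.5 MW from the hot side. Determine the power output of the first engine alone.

Ẇ₁ ≈ 21.0 MW

T_m = 856 °C → 856 + 273.15 = 1129.15 K.
First-stage efficiency η₁ = 1 − T_m/T_H = 1 − 1129.15/1452.00 = 0.2223.
W₁ = η₁·Q_H = 0.2223 × 94.5 = 21.0 MW.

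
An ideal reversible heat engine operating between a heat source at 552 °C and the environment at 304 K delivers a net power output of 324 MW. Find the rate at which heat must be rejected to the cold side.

Q̇_C ≈ 189.0 MW

T_H = 552 °C → 552 + 273.15 = 825.15 K.
Carnot efficiency: η = 1 − T_C/T_H = 1 − 304.00/825.15 = 0.6316.
Since Q_C/Q_H = T_C/T_H and Q_H = W/η, Q_C = W·T_C/(T_H − T_C) = 324 × 304.00/521.15 = 189.0 MW.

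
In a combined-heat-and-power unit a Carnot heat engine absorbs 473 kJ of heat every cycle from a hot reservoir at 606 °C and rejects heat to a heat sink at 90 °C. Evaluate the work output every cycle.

W ≈ 277.6 kJ

T_H = 606 °C → 606 + 273.15 = 879.15 K.
T_C = 90 °C → 90 + 273.15 = 363.15 K.
Carnot efficiency: η = 1 − T_C/T_H = 1 − 363.15/879.15 = 0.5869.
W = η·Q_H = 0.5869 × 473 = 277.6 kJ.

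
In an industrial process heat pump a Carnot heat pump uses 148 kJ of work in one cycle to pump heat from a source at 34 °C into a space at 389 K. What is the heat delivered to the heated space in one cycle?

Q_H ≈ 703 kJ

T_C = 34 °C → 34 + 273.15 = 307.15 K.
For a reversible heat pump, COP_HP = T_H/(T_H − T_C) = 389.00/81.85 = 4.7526.
Q_H = COP_HP · W = 4.7526 × 148 = 703 kJ.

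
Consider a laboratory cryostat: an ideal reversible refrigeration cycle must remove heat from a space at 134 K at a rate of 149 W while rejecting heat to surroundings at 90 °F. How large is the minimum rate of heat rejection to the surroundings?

Q̇_H ≈ 340 W

T_H = 90 °F → (90 − 32) × 5/9 = 32.22 °C = 305.37 K.
For a reversible cycle Q_H/Q_C = T_H/T_C, so Q_H = Q_C·T_H/T_C = 149 × 305.37/134.00 = 340 W.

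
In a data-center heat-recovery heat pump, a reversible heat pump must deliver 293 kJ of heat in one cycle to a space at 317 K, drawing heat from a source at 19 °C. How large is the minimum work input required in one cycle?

T_C = 19 °C → 19 + 273.15 = 292.15 K.
COP_HP = T_H/(T_H − T_C) = 317.00/24.85 = 12.7565.
W = Q_H/COP_HP = 293/12.7565 = 22.97 kJ.

W_in ≈ 22.97 kJ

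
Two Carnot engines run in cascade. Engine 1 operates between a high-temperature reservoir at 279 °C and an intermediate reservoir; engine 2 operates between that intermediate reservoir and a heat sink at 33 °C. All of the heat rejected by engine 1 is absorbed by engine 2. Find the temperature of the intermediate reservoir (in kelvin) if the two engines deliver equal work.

T_H = 279 °C → 279 + 273.15 = 552.15 K.
T_C = 33 °C → 33 + 273.15 = 306.15 K.
For reversible stages Q_m = Q_H·(T_m/T_H). Setting W₁ = Q_H(1 − T_m/T_H) equal to W₂ = Q_m(1 − T_C/T_m) = Q_H·(T_m − T_C)/T_H gives T_H − T_m = T_m − T_C, so T_m = (T_H + T_C)/2 = (552.15 + 306.15)/2 = 429.1 K.

T_m ≈ 429.1 K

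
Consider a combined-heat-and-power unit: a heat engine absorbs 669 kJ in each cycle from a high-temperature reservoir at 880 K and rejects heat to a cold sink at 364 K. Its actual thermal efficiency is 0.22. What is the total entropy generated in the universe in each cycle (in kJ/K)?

ΔS_univ ≈ 0.6733 kJ/K

W = η·Q_H = 0.22 × 669 = 147.2 kJ, so Q_C = Q_H − W = 521.8 kJ.
Entropy balance on the reservoirs: −Q_H/T_H = -0.7602 kJ/K, +Q_C/T_C = 1.434 kJ/K.
ΔS_univ = −Q_H/T_H + Q_C/T_C = 0.6733 kJ/K (> 0, since η = 0.22 < η_Carnot = 0.586).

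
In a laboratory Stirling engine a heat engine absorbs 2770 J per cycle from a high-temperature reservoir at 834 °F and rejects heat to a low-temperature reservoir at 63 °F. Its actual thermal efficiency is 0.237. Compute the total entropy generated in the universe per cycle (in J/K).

ΔS_univ ≈ 3.42 J/K

T_H = 834 °F → (834 − 32) × 5/9 = 445.56 °C = 718.71 K.
T_C = 63 °F → (63 − 32) × 5/9 = 17.22 °C = 290.37 K.
W = η·Q_H = 0.237 × 2770 = 656.5 J, so Q_C = Q_H − W = 2114 J.
Entropy balance on the reservoirs: −Q_H/T_H = -3.854 J/K, +Q_C/T_C = 7.279 J/K.
ΔS_univ = −Q_H/T_H + Q_C/T_C = 3.42 J/K (> 0, since η = 0.237 < η_Carnot = 0.596).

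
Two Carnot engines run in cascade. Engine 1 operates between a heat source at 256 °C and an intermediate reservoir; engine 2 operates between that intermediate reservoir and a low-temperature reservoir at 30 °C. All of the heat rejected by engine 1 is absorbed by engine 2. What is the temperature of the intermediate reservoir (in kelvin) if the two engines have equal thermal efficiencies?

T_m ≈ 401 K

T_H = 256 °C → 256 + 273.15 = 529.15 K.
T_C = 30 °C → 30 + 273.15 = 303.15 K.
Equal efficiencies require 1 − T_m/T_H = 1 − T_C/T_m, i.e. T_m/T_H = T_C/T_m, so T_m = √(T_H·T_C) = √(529.15 × 303.15) = 401 K.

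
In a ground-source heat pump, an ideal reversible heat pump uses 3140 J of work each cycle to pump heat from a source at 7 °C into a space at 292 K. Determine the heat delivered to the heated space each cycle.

T_C = 7 °C → 7 + 273.15 = 280.15 K.
For a reversible heat pump, COP_HP = T_H/(T_H − T_C) = 292.00/11.85 = 24.6414.
Q_H = COP_HP · W = 24.6414 × 3140 = 77400 J.

Q_H ≈ 77400 J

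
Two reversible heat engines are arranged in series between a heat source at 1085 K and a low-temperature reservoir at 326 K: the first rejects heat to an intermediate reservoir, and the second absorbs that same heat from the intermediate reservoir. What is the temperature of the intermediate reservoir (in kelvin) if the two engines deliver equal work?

For reversible stages Q_m = Q_H·(T_m/T_H). Setting W₁ = Q_H(1 − T_m/T_H) equal to W₂ = Q_m(1 − T_C/T_m) = Q_H·(T_m − T_C)/T_H gives T_H − T_m = T_m − T_C, so T_m = (T_H + T_C)/2 = (1085.00 + 326.00)/2 = 706 K.

T_m ≈ 706 K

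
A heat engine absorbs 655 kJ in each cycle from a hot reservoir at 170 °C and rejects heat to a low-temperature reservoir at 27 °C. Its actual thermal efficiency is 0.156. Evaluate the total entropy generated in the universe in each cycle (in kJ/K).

ΔS_univ ≈ 0.364 kJ/K

T_H = 170 °C → 170 + 273.15 = 443.15 K.
T_C = 27 °C → 27 + 273.15 = 300.15 K.
W = η·Q_H = 0.156 × 655 = 102.2 kJ, so Q_C = Q_H − W = 552.8 kJ.
Reservoir entropy changes: ΔS_H = −Q_H/T_H = −655/443.15 = -1.478 kJ/K and ΔS_C = +Q_C/T_C = 552.8/300.15 = 1.842 kJ/K.
ΔS_univ = −Q_H/T_H + Q_C/T_C = 0.364 kJ/K (> 0, since η = 0.156 < η_Carnot = 0.323).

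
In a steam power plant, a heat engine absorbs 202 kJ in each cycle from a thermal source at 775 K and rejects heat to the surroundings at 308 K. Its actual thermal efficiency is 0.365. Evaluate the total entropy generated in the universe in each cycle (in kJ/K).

W = η·Q_H = 0.365 × 202 = 73.73 kJ, so Q_C = Q_H − W = 128.3 kJ.
Entropy balance on the reservoirs: −Q_H/T_H = -0.2606 kJ/K, +Q_C/T_C = 0.4165 kJ/K.
ΔS_univ = −Q_H/T_H + Q_C/T_C = 0.1558 kJ/K (> 0, since η = 0.365 < η_Carnot = 0.603).

ΔS_univ ≈ 0.1558 kJ/K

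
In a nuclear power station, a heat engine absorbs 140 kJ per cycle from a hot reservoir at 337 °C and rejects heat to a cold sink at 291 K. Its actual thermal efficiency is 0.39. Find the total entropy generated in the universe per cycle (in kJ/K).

ΔS_univ ≈ 0.06402 kJ/K

T_H = 337 °C → 337 + 273.15 = 610.15 K.
W = η·Q_H = 0.39 × 140 = 54.60 kJ, so Q_C = Q_H − W = 85.40 kJ.
Entropy balance on the reservoirs: −Q_H/T_H = -0.2295 kJ/K, +Q_C/T_C = 0.2935 kJ/K.
ΔS_univ = −Q_H/T_H + Q_C/T_C = 0.06402 kJ/K (> 0, since η = 0.39 < η_Carnot = 0.523).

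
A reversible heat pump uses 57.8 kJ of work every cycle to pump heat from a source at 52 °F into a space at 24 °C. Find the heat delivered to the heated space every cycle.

Q_H ≈ 1333 kJ

T_H = 24 °C → 24 + 273.15 = 297.15 K.
T_C = 52 °F → (52 − 32) × 5/9 = 11.11 °C = 284.26 K.
The Carnot heat-pump COP is COP_HP = T_H/(T_H − T_C) = 297.15/12.89 = 23.0547.
Q_H = COP_HP · W = 23.0547 × 57.8 = 1333 kJ.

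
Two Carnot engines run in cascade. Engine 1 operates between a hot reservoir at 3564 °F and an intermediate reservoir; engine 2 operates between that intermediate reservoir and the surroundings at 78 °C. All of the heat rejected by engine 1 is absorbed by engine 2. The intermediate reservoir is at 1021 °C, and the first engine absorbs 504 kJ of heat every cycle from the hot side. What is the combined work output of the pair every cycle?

W_total ≈ 425 kJ

T_H = 3564 °F → (3564 − 32) × 5/9 = 1962.22 °C = 2235.37 K.
T_C = 78 °C → 78 + 273.15 = 351.15 K.
Two reversible stages in series are equivalent to a single Carnot engine between T_H and T_C, so η_total = 1 − T_C/T_H = 1 − 351.15/2235.37 = 0.8429.
W_total = η_total · Q_H = 0.8429 × 504 = 425 kJ.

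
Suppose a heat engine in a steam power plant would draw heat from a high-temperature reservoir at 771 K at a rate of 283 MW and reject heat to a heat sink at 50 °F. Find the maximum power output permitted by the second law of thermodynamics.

Ẇ_max ≈ 179.1 MW

T_C = 50 °F → (50 − 32) × 5/9 = 10.00 °C = 283.15 K.
No engine can exceed the Carnot limit: η_max = 1 − T_C/T_H = 1 − 283.15/771.00 = 0.6327.
W_max = η_max · Q_H = 0.6327 × 283 = 179.1 MW.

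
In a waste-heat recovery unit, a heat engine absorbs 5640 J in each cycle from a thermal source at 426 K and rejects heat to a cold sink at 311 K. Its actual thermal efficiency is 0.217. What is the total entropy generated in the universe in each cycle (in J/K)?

W = η·Q_H = 0.217 × 5640 = 1224 J, so Q_C = Q_H − W = 4416 J.
Entropy balance on the reservoirs: −Q_H/T_H = -13.24 J/K, +Q_C/T_C = 14.20 J/K.
ΔS_univ = −Q_H/T_H + Q_C/T_C = 0.960 J/K (> 0, since η = 0.217 < η_Carnot = 0.270).

ΔS_univ ≈ 0.960 J/K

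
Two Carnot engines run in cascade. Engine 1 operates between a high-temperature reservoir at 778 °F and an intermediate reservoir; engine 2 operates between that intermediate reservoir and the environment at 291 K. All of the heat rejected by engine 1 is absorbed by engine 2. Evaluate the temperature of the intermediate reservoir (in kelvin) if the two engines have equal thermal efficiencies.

T_m ≈ 447 K

T_H = 778 °F → (778 − 32) × 5/9 = 414.44 °C = 687.59 K.
Equal efficiencies require 1 − T_m/T_H = 1 − T_C/T_m, i.e. T_m/T_H = T_C/T_m, so T_m = √(T_H·T_C) = √(687.59 × 291.00) = 447 K.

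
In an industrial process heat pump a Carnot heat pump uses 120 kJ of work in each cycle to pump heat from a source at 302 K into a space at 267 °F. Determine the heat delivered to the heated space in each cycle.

Q_H ≈ 476 kJ

T_H = 267 °F → (267 − 32) × 5/9 = 130.56 °C = 403.71 K.
For a reversible heat pump, COP_HP = T_H/(T_H − T_C) = 403.71/101.71 = 3.9694.
Q_H = COP_HP · W = 3.9694 × 120 = 476 kJ.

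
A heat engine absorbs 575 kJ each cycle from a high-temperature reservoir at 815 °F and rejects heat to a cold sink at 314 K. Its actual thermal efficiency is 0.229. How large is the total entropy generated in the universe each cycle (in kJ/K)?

ΔS_univ ≈ 0.5999 kJ/K

T_H = 815 °F → (815 − 32) × 5/9 = 435.00 °C = 708.15 K.
W = η·Q_H = 0.229 × 575 = 131.7 kJ, so Q_C = Q_H − W = 443.3 kJ.
Reservoir entropy changes: ΔS_H = −Q_H/T_H = −575/708.15 = -0.8120 kJ/K and ΔS_C = +Q_C/T_C = 443.3/314.00 = 1.412 kJ/K.
ΔS_univ = −Q_H/T_H + Q_C/T_C = 0.5999 kJ/K (> 0, since η = 0.229 < η_Carnot = 0.557).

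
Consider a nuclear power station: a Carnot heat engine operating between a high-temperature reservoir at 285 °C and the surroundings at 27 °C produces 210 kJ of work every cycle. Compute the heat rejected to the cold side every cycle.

T_H = 285 °C → 285 + 273.15 = 558.15 K.
T_C = 27 °C → 27 + 273.15 = 300.15 K.
Carnot efficiency: η = 1 − T_C/T_H = 1 − 300.15/558.15 = 0.4622.
Since Q_C/Q_H = T_C/T_H and Q_H = W/η, Q_C = W·T_C/(T_H − T_C) = 210 × 300.15/258.00 = 244 kJ.

Q_C ≈ 244 kJ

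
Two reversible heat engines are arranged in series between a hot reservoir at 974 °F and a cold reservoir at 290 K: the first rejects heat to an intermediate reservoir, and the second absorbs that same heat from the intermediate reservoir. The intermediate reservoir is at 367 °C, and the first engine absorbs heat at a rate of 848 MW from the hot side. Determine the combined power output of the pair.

T_H = 974 °F → (974 − 32) × 5/9 = 523.33 °C = 796.48 K.
Two reversible stages in series are equivalent to a single Carnot engine between T_H and T_C, so η_total = 1 − T_C/T_H = 1 − 290.00/796.48 = 0.6359.
W_total = η_total · Q_H = 0.6359 × 848 = 539 MW.

Ẇ_total ≈ 539 MW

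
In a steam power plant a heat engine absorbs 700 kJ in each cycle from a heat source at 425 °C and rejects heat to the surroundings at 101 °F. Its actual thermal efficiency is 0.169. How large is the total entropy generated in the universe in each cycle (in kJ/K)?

ΔS_univ ≈ 0.865 kJ/K

T_H = 425 °C → 425 + 273.15 = 698.15 K.
T_C = 101 °F → (101 − 32) × 5/9 = 38.33 °C = 311.48 K.
W = η·Q_H = 0.169 × 700 = 118.3 kJ, so Q_C = Q_H − W = 581.7 kJ.
Entropy balance on the reservoirs: −Q_H/T_H = -1.003 kJ/K, +Q_C/T_C = 1.868 kJ/K.
ΔS_univ = −Q_H/T_H + Q_C/T_C = 0.865 kJ/K (> 0, since η = 0.169 < η_Carnot = 0.554).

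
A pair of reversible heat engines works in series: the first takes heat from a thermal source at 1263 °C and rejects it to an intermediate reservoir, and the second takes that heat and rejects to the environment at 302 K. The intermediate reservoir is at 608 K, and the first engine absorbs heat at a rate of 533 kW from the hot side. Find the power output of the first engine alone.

T_H = 1263 °C → 1263 + 273.15 = 1536.15 K.
First-stage efficiency η₁ = 1 − T_m/T_H = 1 − 608.00/1536.15 = 0.6042.
W₁ = η₁·Q_H = 0.6042 × 533 = 322 kW.

Ẇ₁ ≈ 322 kW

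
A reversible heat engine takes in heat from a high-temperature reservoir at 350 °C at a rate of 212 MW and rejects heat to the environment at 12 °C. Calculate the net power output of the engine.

T_H = 350 °C → 350 + 273.15 = 623.15 K.
T_C = 12 °C → 12 + 273.15 = 285.15 K.
Since the cycle is reversible, η = 1 − T_C/T_H = 1 − 285.15/623.15 = 0.5424.
W = η·Q_H = 0.5424 × 212 = 115.0 MW.

Ẇ ≈ 115.0 MW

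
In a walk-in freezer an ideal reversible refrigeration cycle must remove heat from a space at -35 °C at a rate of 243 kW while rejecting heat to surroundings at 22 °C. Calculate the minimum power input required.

Ẇ_in ≈ 58.2 kW

T_H = 22 °C → 22 + 273.15 = 295.15 K.
T_C = -35 °C → -35 + 273.15 = 238.15 K.
COP_R = T_C/(T_H − T_C) = 238.15/57.00 = 4.1781.
W = Q_C/COP_R = 243/4.1781 = 58.2 kW.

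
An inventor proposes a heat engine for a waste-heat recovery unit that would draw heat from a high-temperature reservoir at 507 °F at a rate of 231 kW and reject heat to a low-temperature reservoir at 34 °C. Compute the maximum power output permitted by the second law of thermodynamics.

T_H = 507 °F → (507 − 32) × 5/9 = 263.89 °C = 537.04 K.
T_C = 34 °C → 34 + 273.15 = 307.15 K.
The upper bound on efficiency is η_max = 1 − T_C/T_H = 1 − 307.15/537.04 = 0.4281.
W_max = η_max · Q_H = 0.4281 × 231 = 98.9 kW.

Ẇ_max ≈ 98.9 kW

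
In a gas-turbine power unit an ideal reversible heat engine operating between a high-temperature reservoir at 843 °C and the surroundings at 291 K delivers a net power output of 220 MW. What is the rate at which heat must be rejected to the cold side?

T_H = 843 °C → 843 + 273.15 = 1116.15 K.
η_rev = 1 − T_C/T_H = 1 − 291.00/1116.15 = 0.7393.
Since Q_C/Q_H = T_C/T_H and Q_H = W/η, Q_C = W·T_C/(T_H − T_C) = 220 × 291.00/825.15 = 77.6 MW.

Q̇_C ≈ 77.6 MW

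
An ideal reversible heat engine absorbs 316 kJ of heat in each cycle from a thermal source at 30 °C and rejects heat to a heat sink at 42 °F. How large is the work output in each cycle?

W ≈ 25.5 kJ

T_H = 30 °C → 30 + 273.15 = 303.15 K.
T_C = 42 °F → (42 − 32) × 5/9 = 5.56 °C = 278.71 K.
The Carnot efficiency is η = 1 − T_C/T_H = 1 − 278.71/303.15 = 0.0806.
W = η·Q_H = 0.0806 × 316 = 25.5 kJ.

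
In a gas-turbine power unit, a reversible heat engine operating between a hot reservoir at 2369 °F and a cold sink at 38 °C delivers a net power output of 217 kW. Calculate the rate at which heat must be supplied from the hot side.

Q̇_H ≈ 271 kW

T_H = 2369 °F → (2369 − 32) × 5/9 = 1298.33 °C = 1571.48 K.
T_C = 38 °C → 38 + 273.15 = 311.15 K.
Since the cycle is reversible, η = 1 − T_C/T_H = 1 − 311.15/1571.48 = 0.8020.
Q_H = W/η = 217/0.8020 = 271 kW.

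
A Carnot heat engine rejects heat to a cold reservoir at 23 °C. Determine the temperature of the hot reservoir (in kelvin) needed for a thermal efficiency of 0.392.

T_C = 23 °C → 23 + 273.15 = 296.15 K.
From η = 1 − T_C/T_H, solving for T_H gives T_H = T_C/(1 − η) = 296.15/(1 − 0.392) = 487 K.

T_H ≈ 487 K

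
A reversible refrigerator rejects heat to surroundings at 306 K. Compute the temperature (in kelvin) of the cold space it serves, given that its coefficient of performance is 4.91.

T_C ≈ 254 K

COP_R = T_C/(T_H − T_C) ⇒ T_C = T_H·COP_R/(1 + COP_R) = 306.00 × 4.91/(1 + 4.91) = 254 K.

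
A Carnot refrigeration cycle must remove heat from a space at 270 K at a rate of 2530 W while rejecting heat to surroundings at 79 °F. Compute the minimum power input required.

T_H = 79 °F → (79 − 32) × 5/9 = 26.11 °C = 299.26 K.
The reversible coefficient of performance is COP_R = T_C/(T_H − T_C) = 270.00/29.26 = 9.2273.
W = Q_C/COP_R = 2530/9.2273 = 274 W.

Ẇ_in ≈ 274 W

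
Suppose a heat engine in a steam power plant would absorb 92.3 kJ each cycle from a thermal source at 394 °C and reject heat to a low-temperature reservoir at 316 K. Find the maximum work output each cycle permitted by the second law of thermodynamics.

W_max ≈ 48.6 kJ

T_H = 394 °C → 394 + 273.15 = 667.15 K.
The second-law ceiling is the Carnot efficiency, η_max = 1 − T_C/T_H = 1 − 316.00/667.15 = 0.5263.
W_max = η_max · Q_H = 0.5263 × 92.3 = 48.6 kJ.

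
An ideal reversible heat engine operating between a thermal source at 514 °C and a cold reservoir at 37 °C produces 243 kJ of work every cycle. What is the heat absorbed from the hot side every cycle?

Q_H ≈ 401.0 kJ

T_H = 514 °C → 514 + 273.15 = 787.15 K.
T_C = 37 °C → 37 + 273.15 = 310.15 K.
The Carnot efficiency is η = 1 − T_C/T_H = 1 − 310.15/787.15 = 0.6060.
Q_H = W/η = 243/0.6060 = 401.0 kJ.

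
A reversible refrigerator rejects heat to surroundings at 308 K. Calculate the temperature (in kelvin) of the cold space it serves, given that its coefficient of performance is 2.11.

COP_R = T_C/(T_H − T_C) ⇒ T_C = T_H·COP_R/(1 + COP_R) = 308.00 × 2.11/(1 + 2.11) = 209 K.

T_C ≈ 209 K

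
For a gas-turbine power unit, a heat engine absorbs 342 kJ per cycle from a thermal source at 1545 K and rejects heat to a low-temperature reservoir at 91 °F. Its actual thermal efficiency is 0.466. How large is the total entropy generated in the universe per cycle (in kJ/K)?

T_C = 91 °F → (91 − 32) × 5/9 = 32.78 °C = 305.93 K.
W = η·Q_H = 0.466 × 342 = 159.4 kJ, so Q_C = Q_H − W = 182.6 kJ.
The hot reservoir loses entropy Q_H/T_H = 342/1545.00 = 0.2214 kJ/K; the cold reservoir gains Q_C/T_C = 182.6/305.93 = 0.5970 kJ/K.
ΔS_univ = −Q_H/T_H + Q_C/T_C = 0.376 kJ/K (> 0, since η = 0.466 < η_Carnot = 0.802).

ΔS_univ ≈ 0.376 kJ/K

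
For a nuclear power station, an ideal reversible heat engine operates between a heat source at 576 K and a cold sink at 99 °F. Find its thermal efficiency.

η ≈ 0.4612

T_C = 99 °F → (99 − 32) × 5/9 = 37.22 °C = 310.37 K.
The Carnot efficiency is η = 1 − T_C/T_H = 1 − 310.37/576.00 = 0.4612.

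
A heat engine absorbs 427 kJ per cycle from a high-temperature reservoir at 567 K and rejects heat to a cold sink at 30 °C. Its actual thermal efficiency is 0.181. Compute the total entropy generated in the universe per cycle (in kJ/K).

ΔS_univ ≈ 0.401 kJ/K

T_C = 30 °C → 30 + 273.15 = 303.15 K.
W = η·Q_H = 0.181 × 427 = 77.29 kJ, so Q_C = Q_H − W = 349.7 kJ.
Reservoir entropy changes: ΔS_H = −Q_H/T_H = −427/567.00 = -0.7531 kJ/K and ΔS_C = +Q_C/T_C = 349.7/303.15 = 1.154 kJ/K.
ΔS_univ = −Q_H/T_H + Q_C/T_C = 0.401 kJ/K (> 0, since η = 0.181 < η_Carnot = 0.465).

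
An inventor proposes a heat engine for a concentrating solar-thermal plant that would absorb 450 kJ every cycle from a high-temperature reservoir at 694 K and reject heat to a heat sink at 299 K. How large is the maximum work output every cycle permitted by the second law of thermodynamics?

W_max ≈ 256 kJ

No engine can exceed the Carnot limit: η_max = 1 − T_C/T_H = 1 − 299.00/694.00 = 0.5692.
W_max = η_max · Q_H = 0.5692 × 450 = 256 kJ.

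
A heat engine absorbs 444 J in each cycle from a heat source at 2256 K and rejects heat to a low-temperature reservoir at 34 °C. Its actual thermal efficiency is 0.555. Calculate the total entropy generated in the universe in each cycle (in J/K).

ΔS_univ ≈ 0.4465 J/K

T_C = 34 °C → 34 + 273.15 = 307.15 K.
W = η·Q_H = 0.555 × 444 = 246.4 J, so Q_C = Q_H − W = 197.6 J.
Reservoir entropy changes: ΔS_H = −Q_H/T_H = −444/2256.00 = -0.1968 J/K and ΔS_C = +Q_C/T_C = 197.6/307.15 = 0.6433 J/K.
ΔS_univ = −Q_H/T_H + Q_C/T_C = 0.4465 J/K (> 0, since η = 0.555 < η_Carnot = 0.864).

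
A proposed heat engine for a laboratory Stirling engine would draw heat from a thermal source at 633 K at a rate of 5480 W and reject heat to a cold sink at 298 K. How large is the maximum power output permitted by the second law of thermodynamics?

No engine can exceed the Carnot limit: η_max = 1 − T_C/T_H = 1 − 298.00/633.00 = 0.5292.
W_max = η_max · Q_H = 0.5292 × 5480 = 2900 W.

Ẇ_max ≈ 2900 W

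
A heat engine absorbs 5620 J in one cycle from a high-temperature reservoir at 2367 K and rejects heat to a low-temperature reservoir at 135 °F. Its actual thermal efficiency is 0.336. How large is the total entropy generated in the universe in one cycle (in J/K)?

ΔS_univ ≈ 8.92 J/K

T_C = 135 °F → (135 − 32) × 5/9 = 57.22 °C = 330.37 K.
W = η·Q_H = 0.336 × 5620 = 1888 J, so Q_C = Q_H − W = 3732 J.
The hot reservoir loses entropy Q_H/T_H = 5620/2367.00 = 2.374 J/K; the cold reservoir gains Q_C/T_C = 3732/330.37 = 11.30 J/K.
ΔS_univ = −Q_H/T_H + Q_C/T_C = 8.92 J/K (> 0, since η = 0.336 < η_Carnot = 0.860).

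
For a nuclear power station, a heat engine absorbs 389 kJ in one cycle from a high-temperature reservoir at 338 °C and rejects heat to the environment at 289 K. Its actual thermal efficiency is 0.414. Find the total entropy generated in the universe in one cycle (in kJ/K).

T_H = 338 °C → 338 + 273.15 = 611.15 K.
W = η·Q_H = 0.414 × 389 = 161.0 kJ, so Q_C = Q_H − W = 228.0 kJ.
Entropy balance on the reservoirs: −Q_H/T_H = -0.6365 kJ/K, +Q_C/T_C = 0.7888 kJ/K.
ΔS_univ = −Q_H/T_H + Q_C/T_C = 0.152 kJ/K (> 0, since η = 0.414 < η_Carnot = 0.527).

ΔS_univ ≈ 0.152 kJ/K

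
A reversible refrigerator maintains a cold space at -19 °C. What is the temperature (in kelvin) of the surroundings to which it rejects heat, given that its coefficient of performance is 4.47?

T_C = -19 °C → -19 + 273.15 = 254.15 K.
COP_R = T_C/(T_H − T_C) ⇒ T_H = T_C·(1 + 1/COP_R) = 254.15 × (1 + 1/4.47) = 311 K.

T_H ≈ 311 K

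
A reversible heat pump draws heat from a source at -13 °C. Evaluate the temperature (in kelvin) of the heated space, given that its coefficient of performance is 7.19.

T_H ≈ 302 K

T_C = -13 °C → -13 + 273.15 = 260.15 K.
COP_HP = T_H/(T_H − T_C) ⇒ T_H = T_C·COP_HP/(COP_HP − 1) = 260.15 × 7.19/(7.19 − 1) = 302 K.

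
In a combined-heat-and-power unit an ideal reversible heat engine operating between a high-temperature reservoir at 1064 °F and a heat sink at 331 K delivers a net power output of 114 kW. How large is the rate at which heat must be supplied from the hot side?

T_H = 1064 °F → (1064 − 32) × 5/9 = 573.33 °C = 846.48 K.
Since the cycle is reversible, η = 1 − T_C/T_H = 1 − 331.00/846.48 = 0.6090.
Q_H = W/η = 114/0.6090 = 187 kW.

Q̇_H ≈ 187 kW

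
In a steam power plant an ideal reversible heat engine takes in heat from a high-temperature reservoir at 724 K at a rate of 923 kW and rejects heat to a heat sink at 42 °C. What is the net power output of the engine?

T_C = 42 °C → 42 + 273.15 = 315.15 K.
The Carnot efficiency is η = 1 − T_C/T_H = 1 − 315.15/724.00 = 0.5647.
W = η·Q_H = 0.5647 × 923 = 521.2 kW.

Ẇ ≈ 521.2 kW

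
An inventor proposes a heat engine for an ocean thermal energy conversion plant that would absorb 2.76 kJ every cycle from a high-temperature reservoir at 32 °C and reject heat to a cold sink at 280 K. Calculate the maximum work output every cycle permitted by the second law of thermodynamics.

W_max ≈ 0.227 kJ

T_H = 32 °C → 32 + 273.15 = 305.15 K.
The upper bound on efficiency is η_max = 1 − T_C/T_H = 1 − 280.00/305.15 = 0.0824.
W_max = η_max · Q_H = 0.0824 × 2.76 = 0.227 kJ.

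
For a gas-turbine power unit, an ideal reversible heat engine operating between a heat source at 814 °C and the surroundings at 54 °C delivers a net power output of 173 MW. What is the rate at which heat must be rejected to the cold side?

T_H = 814 °C → 814 + 273.15 = 1087.15 K.
T_C = 54 °C → 54 + 273.15 = 327.15 K.
Carnot efficiency: η = 1 − T_C/T_H = 1 − 327.15/1087.15 = 0.6991.
Since Q_C/Q_H = T_C/T_H and Q_H = W/η, Q_C = W·T_C/(T_H − T_C) = 173 × 327.15/760.00 = 74.47 MW.

Q̇_C ≈ 74.47 MW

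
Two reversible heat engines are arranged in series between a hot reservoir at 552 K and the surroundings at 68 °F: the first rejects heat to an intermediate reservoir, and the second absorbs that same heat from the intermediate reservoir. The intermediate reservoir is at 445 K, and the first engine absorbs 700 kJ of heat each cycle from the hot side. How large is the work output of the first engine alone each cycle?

T_C = 68 °F → (68 − 32) × 5/9 = 20.00 °C = 293.15 K.
First-stage efficiency η₁ = 1 − T_m/T_H = 1 − 445.00/552.00 = 0.1938.
W₁ = η₁·Q_H = 0.1938 × 700 = 136 kJ.

W₁ ≈ 136 kJ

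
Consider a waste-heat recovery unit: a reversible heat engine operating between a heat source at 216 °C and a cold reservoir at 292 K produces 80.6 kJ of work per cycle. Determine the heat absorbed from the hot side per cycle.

Q_H ≈ 200.0 kJ

T_H = 216 °C → 216 + 273.15 = 489.15 K.
η_rev = 1 − T_C/T_H = 1 − 292.00/489.15 = 0.4030.
Q_H = W/η = 80.6/0.4030 = 200.0 kJ.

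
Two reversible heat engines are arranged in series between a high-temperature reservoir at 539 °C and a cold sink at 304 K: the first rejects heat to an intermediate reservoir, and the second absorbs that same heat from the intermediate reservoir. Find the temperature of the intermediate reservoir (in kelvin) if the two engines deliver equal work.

T_H = 539 °C → 539 + 273.15 = 812.15 K.
For reversible stages Q_m = Q_H·(T_m/T_H). Setting W₁ = Q_H(1 − T_m/T_H) equal to W₂ = Q_m(1 − T_C/T_m) = Q_H·(T_m − T_C)/T_H gives T_H − T_m = T_m − T_C, so T_m = (T_H + T_C)/2 = (812.15 + 304.00)/2 = 558 K.

T_m ≈ 558 K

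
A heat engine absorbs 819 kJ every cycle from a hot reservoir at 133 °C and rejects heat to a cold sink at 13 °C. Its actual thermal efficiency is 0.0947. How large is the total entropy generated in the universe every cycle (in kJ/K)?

ΔS_univ ≈ 0.5746 kJ/K

T_H = 133 °C → 133 + 273.15 = 406.15 K.
T_C = 13 °C → 13 + 273.15 = 286.15 K.
W = η·Q_H = 0.0947 × 819 = 77.56 kJ, so Q_C = Q_H − W = 741.4 kJ.
Entropy balance on the reservoirs: −Q_H/T_H = -2.016 kJ/K, +Q_C/T_C = 2.591 kJ/K.
ΔS_univ = −Q_H/T_H + Q_C/T_C = 0.5746 kJ/K (> 0, since η = 0.0947 < η_Carnot = 0.295).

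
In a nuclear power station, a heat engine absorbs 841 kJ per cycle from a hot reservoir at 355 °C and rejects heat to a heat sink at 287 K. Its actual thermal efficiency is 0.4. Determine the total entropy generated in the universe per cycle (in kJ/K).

T_H = 355 °C → 355 + 273.15 = 628.15 K.
W = η·Q_H = 0.4 × 841 = 336.4 kJ, so Q_C = Q_H − W = 504.6 kJ.
Reservoir entropy changes: ΔS_H = −Q_H/T_H = −841/628.15 = -1.339 kJ/K and ΔS_C = +Q_C/T_C = 504.6/287.00 = 1.758 kJ/K.
ΔS_univ = −Q_H/T_H + Q_C/T_C = 0.419 kJ/K (> 0, since η = 0.4 < η_Carnot = 0.543).

ΔS_univ ≈ 0.419 kJ/K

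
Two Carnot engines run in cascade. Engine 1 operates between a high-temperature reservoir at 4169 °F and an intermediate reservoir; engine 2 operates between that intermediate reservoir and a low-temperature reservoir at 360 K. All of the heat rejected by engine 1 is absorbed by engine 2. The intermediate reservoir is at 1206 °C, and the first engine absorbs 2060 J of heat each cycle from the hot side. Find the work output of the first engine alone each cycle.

W₁ ≈ 875 J

T_H = 4169 °F → (4169 − 32) × 5/9 = 2298.33 °C = 2571.48 K.
T_m = 1206 °C → 1206 + 273.15 = 1479.15 K.
First-stage efficiency η₁ = 1 − T_m/T_H = 1 − 1479.15/2571.48 = 0.4248.
W₁ = η₁·Q_H = 0.4248 × 2060 = 875 J.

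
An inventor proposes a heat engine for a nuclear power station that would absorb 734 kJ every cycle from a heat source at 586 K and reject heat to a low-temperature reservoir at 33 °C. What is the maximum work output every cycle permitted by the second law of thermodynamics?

W_max ≈ 351 kJ

T_C = 33 °C → 33 + 273.15 = 306.15 K.
The upper bound on efficiency is η_max = 1 − T_C/T_H = 1 − 306.15/586.00 = 0.4776.
W_max = η_max · Q_H = 0.4776 × 734 = 351 kJ.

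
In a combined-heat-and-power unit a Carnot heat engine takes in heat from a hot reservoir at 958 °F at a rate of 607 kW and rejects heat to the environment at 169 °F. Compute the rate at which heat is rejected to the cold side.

Q̇_C ≈ 269 kW

T_H = 958 °F → (958 − 32) × 5/9 = 514.44 °C = 787.59 K.
T_C = 169 °F → (169 − 32) × 5/9 = 76.11 °C = 349.26 K.
For a reversible engine, η = 1 − T_C/T_H = 1 − 349.26/787.59 = 0.5565.
For a reversible cycle Q_C/Q_H = T_C/T_H, so Q_C = 607 × 349.26/787.59 = 269 kW.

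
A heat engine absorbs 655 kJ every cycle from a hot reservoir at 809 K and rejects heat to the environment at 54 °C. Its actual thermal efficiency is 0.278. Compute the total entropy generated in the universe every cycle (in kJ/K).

T_C = 54 °C → 54 + 273.15 = 327.15 K.
W = η·Q_H = 0.278 × 655 = 182.1 kJ, so Q_C = Q_H − W = 472.9 kJ.
Reservoir entropy changes: ΔS_H = −Q_H/T_H = −655/809.00 = -0.8096 kJ/K and ΔS_C = +Q_C/T_C = 472.9/327.15 = 1.446 kJ/K.
ΔS_univ = −Q_H/T_H + Q_C/T_C = 0.636 kJ/K (> 0, since η = 0.278 < η_Carnot = 0.596).

ΔS_univ ≈ 0.636 kJ/K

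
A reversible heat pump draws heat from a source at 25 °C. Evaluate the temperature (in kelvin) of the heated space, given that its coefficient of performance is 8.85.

T_H ≈ 336 K

T_C = 25 °C → 25 + 273.15 = 298.15 K.
COP_HP = T_H/(T_H − T_C) ⇒ T_H = T_C·COP_HP/(COP_HP − 1) = 298.15 × 8.85/(8.85 − 1) = 336 K.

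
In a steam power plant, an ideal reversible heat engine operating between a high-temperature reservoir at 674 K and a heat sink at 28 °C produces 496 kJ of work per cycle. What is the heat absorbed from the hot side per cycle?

Q_H ≈ 896.6 kJ

T_C = 28 °C → 28 + 273.15 = 301.15 K.
For a reversible engine, η = 1 − T_C/T_H = 1 − 301.15/674.00 = 0.5532.
Q_H = W/η = 496/0.5532 = 896.6 kJ.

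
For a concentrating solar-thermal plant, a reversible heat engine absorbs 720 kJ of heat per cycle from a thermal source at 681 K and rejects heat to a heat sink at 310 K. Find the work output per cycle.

W ≈ 392 kJ

η_rev = 1 − T_C/T_H = 1 − 310.00/681.00 = 0.5448.
W = η·Q_H = 0.5448 × 720 = 392 kJ.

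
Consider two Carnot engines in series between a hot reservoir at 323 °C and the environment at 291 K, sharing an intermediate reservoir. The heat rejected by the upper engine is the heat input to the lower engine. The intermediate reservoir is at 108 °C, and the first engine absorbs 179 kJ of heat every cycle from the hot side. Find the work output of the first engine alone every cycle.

W₁ ≈ 64.6 kJ

T_H = 323 °C → 323 + 273.15 = 596.15 K.
T_m = 108 °C → 108 + 273.15 = 381.15 K.
First-stage efficiency η₁ = 1 − T_m/T_H = 1 − 381.15/596.15 = 0.3606.
W₁ = η₁·Q_H = 0.3606 × 179 = 64.6 kJ.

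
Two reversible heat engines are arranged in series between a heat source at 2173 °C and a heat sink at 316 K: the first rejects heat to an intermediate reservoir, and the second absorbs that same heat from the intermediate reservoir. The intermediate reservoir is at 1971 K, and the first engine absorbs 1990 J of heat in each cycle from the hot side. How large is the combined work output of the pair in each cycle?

T_H = 2173 °C → 2173 + 273.15 = 2446.15 K.
Two reversible stages in series are equivalent to a single Carnot engine between T_H and T_C, so η_total = 1 − T_C/T_H = 1 − 316.00/2446.15 = 0.8708.
W_total = η_total · Q_H = 0.8708 × 1990 = 1733 J.

W_total ≈ 1733 J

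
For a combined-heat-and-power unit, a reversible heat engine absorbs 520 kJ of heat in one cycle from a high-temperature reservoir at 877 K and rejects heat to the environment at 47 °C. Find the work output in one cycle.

W ≈ 330.2 kJ

T_C = 47 °C → 47 + 273.15 = 320.15 K.
Since the cycle is reversible, η = 1 − T_C/T_H = 1 − 320.15/877.00 = 0.6349.
W = η·Q_H = 0.6349 × 520 = 330.2 kJ.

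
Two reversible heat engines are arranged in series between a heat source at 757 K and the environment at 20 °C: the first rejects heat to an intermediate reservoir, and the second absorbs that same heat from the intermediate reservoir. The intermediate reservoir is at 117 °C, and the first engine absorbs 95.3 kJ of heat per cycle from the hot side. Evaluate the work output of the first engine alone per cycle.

W₁ ≈ 46.2 kJ

T_C = 20 °C → 20 + 273.15 = 293.15 K.
T_m = 117 °C → 117 + 273.15 = 390.15 K.
First-stage efficiency η₁ = 1 − T_m/T_H = 1 − 390.15/757.00 = 0.4846.
W₁ = η₁·Q_H = 0.4846 × 95.3 = 46.2 kJ.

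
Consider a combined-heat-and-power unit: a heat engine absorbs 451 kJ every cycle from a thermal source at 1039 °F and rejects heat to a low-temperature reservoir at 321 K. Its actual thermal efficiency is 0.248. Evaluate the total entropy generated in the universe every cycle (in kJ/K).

ΔS_univ ≈ 0.515 kJ/K

T_H = 1039 °F → (1039 − 32) × 5/9 = 559.44 °C = 832.59 K.
W = η·Q_H = 0.248 × 451 = 111.8 kJ, so Q_C = Q_H − W = 339.2 kJ.
Reservoir entropy changes: ΔS_H = −Q_H/T_H = −451/832.59 = -0.5417 kJ/K and ΔS_C = +Q_C/T_C = 339.2/321.00 = 1.057 kJ/K.
ΔS_univ = −Q_H/T_H + Q_C/T_C = 0.515 kJ/K (> 0, since η = 0.248 < η_Carnot = 0.614).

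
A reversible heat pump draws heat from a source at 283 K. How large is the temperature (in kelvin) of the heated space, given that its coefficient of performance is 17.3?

T_H ≈ 300.4 K

COP_HP = T_H/(T_H − T_C) ⇒ T_H = T_C·COP_HP/(COP_HP − 1) = 283.00 × 17.3/(17.3 − 1) = 300.4 K.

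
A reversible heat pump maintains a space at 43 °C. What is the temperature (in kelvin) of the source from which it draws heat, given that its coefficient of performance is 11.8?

T_H = 43 °C → 43 + 273.15 = 316.15 K.
COP_HP = T_H/(T_H − T_C) ⇒ T_C = T_H·(COP_HP − 1)/COP_HP = 316.15 × (11.8 − 1)/11.8 = 289 K.

T_C ≈ 289 K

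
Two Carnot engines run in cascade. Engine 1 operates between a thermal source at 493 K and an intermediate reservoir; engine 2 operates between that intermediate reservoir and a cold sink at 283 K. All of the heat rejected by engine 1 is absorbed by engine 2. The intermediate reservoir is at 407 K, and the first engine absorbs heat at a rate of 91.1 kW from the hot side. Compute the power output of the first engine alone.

First-stage efficiency η₁ = 1 − T_m/T_H = 1 − 407.00/493.00 = 0.1744.
W₁ = η₁·Q_H = 0.1744 × 91.1 = 15.9 kW.

Ẇ₁ ≈ 15.9 kW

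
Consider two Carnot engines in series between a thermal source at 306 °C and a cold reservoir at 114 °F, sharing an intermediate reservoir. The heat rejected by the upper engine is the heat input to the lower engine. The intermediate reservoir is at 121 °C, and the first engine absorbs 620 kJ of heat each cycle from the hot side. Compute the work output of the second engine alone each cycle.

W₂ ≈ 80.8 kJ

T_H = 306 °C → 306 + 273.15 = 579.15 K.
T_C = 114 °F → (114 − 32) × 5/9 = 45.56 °C = 318.71 K.
T_m = 121 °C → 121 + 273.15 = 394.15 K.
Heat entering the second stage: Q_m = Q_H·(T_m/T_H) = 620 × 394.15/579.15 = 422 kJ.
Second-stage efficiency η₂ = 1 − T_C/T_m = 1 − 318.71/394.15 = 0.1914, so W₂ = η₂·Q_m = 80.8 kJ.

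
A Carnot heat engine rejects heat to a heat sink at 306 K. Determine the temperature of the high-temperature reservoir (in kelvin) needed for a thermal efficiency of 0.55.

From η = 1 − T_C/T_H, solving for T_H gives T_H = T_C/(1 − η) = 306.00/(1 − 0.55) = 680 K.

T_H ≈ 680 K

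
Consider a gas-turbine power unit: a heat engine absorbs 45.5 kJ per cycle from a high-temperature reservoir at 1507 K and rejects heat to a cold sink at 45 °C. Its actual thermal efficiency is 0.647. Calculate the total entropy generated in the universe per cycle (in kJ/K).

T_C = 45 °C → 45 + 273.15 = 318.15 K.
W = η·Q_H = 0.647 × 45.5 = 29.44 kJ, so Q_C = Q_H − W = 16.06 kJ.
The hot reservoir loses entropy Q_H/T_H = 45.5/1507.00 = 0.03019 kJ/K; the cold reservoir gains Q_C/T_C = 16.06/318.15 = 0.05048 kJ/K.
ΔS_univ = −Q_H/T_H + Q_C/T_C = 0.02029 kJ/K (> 0, since η = 0.647 < η_Carnot = 0.789).

ΔS_univ ≈ 0.02029 kJ/K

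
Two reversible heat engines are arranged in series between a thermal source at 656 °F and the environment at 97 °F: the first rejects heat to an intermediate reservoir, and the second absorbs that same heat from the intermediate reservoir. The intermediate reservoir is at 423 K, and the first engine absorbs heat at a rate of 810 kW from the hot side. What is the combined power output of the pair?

Ẇ_total ≈ 406 kW

T_H = 656 °F → (656 − 32) × 5/9 = 346.67 °C = 619.82 K.
T_C = 97 °F → (97 − 32) × 5/9 = 36.11 °C = 309.26 K.
Two reversible stages in series are equivalent to a single Carnot engine between T_H and T_C, so η_total = 1 − T_C/T_H = 1 − 309.26/619.82 = 0.5010.
W_total = η_total · Q_H = 0.5010 × 810 = 406 kW.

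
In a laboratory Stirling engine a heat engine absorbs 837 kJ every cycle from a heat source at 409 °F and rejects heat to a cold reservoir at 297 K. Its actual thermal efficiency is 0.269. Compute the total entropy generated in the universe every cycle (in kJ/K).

T_H = 409 °F → (409 − 32) × 5/9 = 209.44 °C = 482.59 K.
W = η·Q_H = 0.269 × 837 = 225.2 kJ, so Q_C = Q_H − W = 611.8 kJ.
Reservoir entropy changes: ΔS_H = −Q_H/T_H = −837/482.59 = -1.734 kJ/K and ΔS_C = +Q_C/T_C = 611.8/297.00 = 2.060 kJ/K.
ΔS_univ = −Q_H/T_H + Q_C/T_C = 0.3257 kJ/K (> 0, since η = 0.269 < η_Carnot = 0.385).

ΔS_univ ≈ 0.3257 kJ/K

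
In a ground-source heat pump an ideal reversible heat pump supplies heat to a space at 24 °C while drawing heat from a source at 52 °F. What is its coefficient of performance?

COP_HP ≈ 23.1

T_H = 24 °C → 24 + 273.15 = 297.15 K.
T_C = 52 °F → (52 − 32) × 5/9 = 11.11 °C = 284.26 K.
For a reversible heat pump, COP_HP = T_H/(T_H − T_C) = 297.15/(297.15 − 284.26) = 23.1.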